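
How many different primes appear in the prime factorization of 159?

159 = 3 · 53
159 = 3 · 53, which has 2 distinct prime factors.

2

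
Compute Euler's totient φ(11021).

10812

Factor: 11021 = 103 · 107.
φ(11021) = (103−1) · (107−1) = 102 · 106 = 10812.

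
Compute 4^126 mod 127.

1

4^1 ≡ 4 (mod 127)
4^2 ≡ 4^2 = 16 ≡ 16 (mod 127)
4^4 ≡ 16^2 = 256 ≡ 2 (mod 127)
4^8 ≡ 2^2 = 4 ≡ 4 (mod 127)
4^16 ≡ 4^2 = 16 ≡ 16 (mod 127)
4^32 ≡ 16^2 = 256 ≡ 2 (mod 127)
4^64 ≡ 2^2 = 4 ≡ 4 (mod 127)
126 = 64 + 32 + 16 + 8 + 4 + 2 in binary powers of 2.
So 4^126 ≡ 4 · 2 · 16 · 4 · 2 · 16 ≡ 1 (mod 127).
Since the result is 1, base 4 gives no evidence that 127 is composite.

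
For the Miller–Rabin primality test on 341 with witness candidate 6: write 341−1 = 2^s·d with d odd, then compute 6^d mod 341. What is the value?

341 − 1 = 340 = 2^2 · 85, so d = 85.
6^1 ≡ 6 (mod 341)
6^2 ≡ 6^2 = 36 ≡ 36 (mod 341)
6^4 ≡ 36^2 = 1296 ≡ 273 (mod 341)
6^8 ≡ 273^2 = 74529 ≡ 191 (mod 341)
6^16 ≡ 191^2 = 36481 ≡ 335 (mod 341)
6^32 ≡ 335^2 = 112225 ≡ 36 (mod 341)
6^64 ≡ 36^2 = 1296 ≡ 273 (mod 341)
85 = 64 + 16 + 4 + 1 in binary powers of 2.
So 6^85 ≡ 273 · 335 · 273 · 6 ≡ 285 (mod 341).
Squaring chain: 285 → 67; never reaches −1, so base 6 is a Miller–Rabin witness that 341 is composite.

285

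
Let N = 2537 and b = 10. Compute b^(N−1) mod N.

547

10^1 ≡ 10 (mod 2537)
10^2 ≡ 10^2 = 100 ≡ 100 (mod 2537)
10^4 ≡ 100^2 = 10000 ≡ 2389 (mod 2537)
10^8 ≡ 2389^2 = 5707321 ≡ 1608 (mod 2537)
10^16 ≡ 1608^2 = 2585664 ≡ 461 (mod 2537)
10^32 ≡ 461^2 = 212521 ≡ 1950 (mod 2537)
10^64 ≡ 1950^2 = 3802500 ≡ 2074 (mod 2537)
10^128 ≡ 2074^2 = 4301476 ≡ 1261 (mod 2537)
10^256 ≡ 1261^2 = 1590121 ≡ 1959 (mod 2537)
10^512 ≡ 1959^2 = 3837681 ≡ 1737 (mod 2537)
10^1024 ≡ 1737^2 = 3017169 ≡ 676 (mod 2537)
10^2048 ≡ 676^2 = 456976 ≡ 316 (mod 2537)
2536 = 2048 + 256 + 128 + 64 + 32 + 8 in binary powers of 2.
So 10^2536 ≡ 316 · 1959 · 1261 · 2074 · 1950 · 1608 ≡ 547 (mod 2537).
Since 547 ≠ 1, base 10 is a Fermat witness: 2537 is composite.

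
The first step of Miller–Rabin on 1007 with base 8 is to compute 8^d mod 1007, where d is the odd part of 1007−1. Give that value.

373

1007 − 1 = 1006 = 2^1 · 503, so d = 503.
8^1 ≡ 8 (mod 1007)
8^2 ≡ 8^2 = 64 ≡ 64 (mod 1007)
8^4 ≡ 64^2 = 4096 ≡ 68 (mod 1007)
8^8 ≡ 68^2 = 4624 ≡ 596 (mod 1007)
8^16 ≡ 596^2 = 355216 ≡ 752 (mod 1007)
8^32 ≡ 752^2 = 565504 ≡ 577 (mod 1007)
8^64 ≡ 577^2 = 332929 ≡ 619 (mod 1007)
8^128 ≡ 619^2 = 383161 ≡ 501 (mod 1007)
8^256 ≡ 501^2 = 251001 ≡ 258 (mod 1007)
503 = 256 + 128 + 64 + 32 + 16 + 4 + 2 + 1 in binary powers of 2.
So 8^503 ≡ 258 · 501 · 619 · 577 · 752 · 68 · 64 · 8 ≡ 373 (mod 1007).
Squaring chain: 373; never reaches −1, so base 8 is a Miller–Rabin witness that 1007 is composite.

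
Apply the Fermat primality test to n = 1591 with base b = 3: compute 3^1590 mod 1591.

322

3^1 ≡ 3 (mod 1591)
3^2 ≡ 3^2 = 9 ≡ 9 (mod 1591)
3^4 ≡ 9^2 = 81 ≡ 81 (mod 1591)
3^8 ≡ 81^2 = 6561 ≡ 197 (mod 1591)
3^16 ≡ 197^2 = 38809 ≡ 625 (mod 1591)
3^32 ≡ 625^2 = 390625 ≡ 830 (mod 1591)
3^64 ≡ 830^2 = 688900 ≡ 1588 (mod 1591)
3^128 ≡ 1588^2 = 2521744 ≡ 9 (mod 1591)
3^256 ≡ 9^2 = 81 ≡ 81 (mod 1591)
3^512 ≡ 81^2 = 6561 ≡ 197 (mod 1591)
3^1024 ≡ 197^2 = 38809 ≡ 625 (mod 1591)
1590 = 1024 + 512 + 32 + 16 + 4 + 2 in binary powers of 2.
So 3^1590 ≡ 625 · 197 · 830 · 625 · 81 · 9 ≡ 322 (mod 1591).
Since 322 ≠ 1, base 3 is a Fermat witness: 1591 is composite.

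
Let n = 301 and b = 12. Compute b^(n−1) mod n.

12^1 ≡ 12 (mod 301)
12^2 ≡ 12^2 = 144 ≡ 144 (mod 301)
12^4 ≡ 144^2 = 20736 ≡ 268 (mod 301)
12^8 ≡ 268^2 = 71824 ≡ 186 (mod 301)
12^16 ≡ 186^2 = 34596 ≡ 282 (mod 301)
12^32 ≡ 282^2 = 79524 ≡ 60 (mod 301)
12^64 ≡ 60^2 = 3600 ≡ 289 (mod 301)
12^128 ≡ 289^2 = 83521 ≡ 144 (mod 301)
12^256 ≡ 144^2 = 20736 ≡ 268 (mod 301)
300 = 256 + 32 + 8 + 4 in binary powers of 2.
So 12^300 ≡ 268 · 60 · 186 · 268 ≡ 64 (mod 301).
Since 64 ≠ 1, base 12 is a Fermat witness: 301 is composite.

64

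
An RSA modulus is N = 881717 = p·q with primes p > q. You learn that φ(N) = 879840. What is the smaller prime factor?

φ(n) = (p−1)(q−1) = n − (p+q) + 1, so p + q = 881717 − 879840 + 1 = 1878.
p and q are the roots of t² − 1878t + 881717 = 0.
Discriminant: 1878² − 4·881717 = 3526884 − 3526868 = 16; √16 = 4.
q = (1878 − 4)/2 = 937, p = (1878 + 4)/2 = 941.
Check: 937 · 941 = 881717.

937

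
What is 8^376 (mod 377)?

53

8^1 ≡ 8 (mod 377)
8^2 ≡ 8^2 = 64 ≡ 64 (mod 377)
8^4 ≡ 64^2 = 4096 ≡ 326 (mod 377)
8^8 ≡ 326^2 = 106276 ≡ 339 (mod 377)
8^16 ≡ 339^2 = 114921 ≡ 313 (mod 377)
8^32 ≡ 313^2 = 97969 ≡ 326 (mod 377)
8^64 ≡ 326^2 = 106276 ≡ 339 (mod 377)
8^128 ≡ 339^2 = 114921 ≡ 313 (mod 377)
8^256 ≡ 313^2 = 97969 ≡ 326 (mod 377)
376 = 256 + 64 + 32 + 16 + 8 in binary powers of 2.
So 8^376 ≡ 326 · 339 · 326 · 313 · 339 ≡ 53 (mod 377).
Since 53 ≠ 1, base 8 is a Fermat witness: 377 is composite.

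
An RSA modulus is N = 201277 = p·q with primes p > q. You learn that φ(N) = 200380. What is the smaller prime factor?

φ(n) = (p−1)(q−1) = n − (p+q) + 1, so p + q = 201277 − 200380 + 1 = 898.
p and q are the roots of t² − 898t + 201277 = 0.
Discriminant: 898² − 4·201277 = 806404 − 805108 = 1296; √1296 = 36.
q = (898 − 36)/2 = 431, p = (898 + 36)/2 = 467.
Check: 431 · 467 = 201277.

431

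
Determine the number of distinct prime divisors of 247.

247 = 13 · 19
247 = 13 · 19, which has 2 distinct prime factors.

2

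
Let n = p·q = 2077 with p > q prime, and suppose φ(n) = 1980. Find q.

31

φ(n) = (p−1)(q−1) = n − (p+q) + 1, so p + q = 2077 − 1980 + 1 = 98.
p and q are the roots of t² − 98t + 2077 = 0.
Discriminant: 98² − 4·2077 = 9604 − 8308 = 1296; √1296 = 36.
q = (98 − 36)/2 = 31, p = (98 + 36)/2 = 67.
Check: 31 · 67 = 2077.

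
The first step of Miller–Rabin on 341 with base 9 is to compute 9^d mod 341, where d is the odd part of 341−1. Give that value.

341 − 1 = 340 = 2^2 · 85, so d = 85.
9^1 ≡ 9 (mod 341)
9^2 ≡ 9^2 = 81 ≡ 81 (mod 341)
9^4 ≡ 81^2 = 6561 ≡ 82 (mod 341)
9^8 ≡ 82^2 = 6724 ≡ 245 (mod 341)
9^16 ≡ 245^2 = 60025 ≡ 9 (mod 341)
9^32 ≡ 9^2 = 81 ≡ 81 (mod 341)
9^64 ≡ 81^2 = 6561 ≡ 82 (mod 341)
85 = 64 + 16 + 4 + 1 in binary powers of 2.
So 9^85 ≡ 82 · 9 · 82 · 9 ≡ 67 (mod 341).
Squaring chain: 67 → 56; never reaches −1, so base 9 is a Miller–Rabin witness that 341 is composite.

67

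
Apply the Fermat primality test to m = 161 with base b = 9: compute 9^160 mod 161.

72

9^1 ≡ 9 (mod 161)
9^2 ≡ 9^2 = 81 ≡ 81 (mod 161)
9^4 ≡ 81^2 = 6561 ≡ 121 (mod 161)
9^8 ≡ 121^2 = 14641 ≡ 151 (mod 161)
9^16 ≡ 151^2 = 22801 ≡ 100 (mod 161)
9^32 ≡ 100^2 = 10000 ≡ 18 (mod 161)
9^64 ≡ 18^2 = 324 ≡ 2 (mod 161)
9^128 ≡ 2^2 = 4 ≡ 4 (mod 161)
160 = 128 + 32 in binary powers of 2.
So 9^160 ≡ 4 · 18 ≡ 72 (mod 161).
Since 72 ≠ 1, base 9 is a Fermat witness: 161 is composite.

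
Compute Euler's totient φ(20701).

Factor: 20701 = 127 · 163.
φ(20701) = (127−1) · (163−1) = 126 · 162 = 20412.

20412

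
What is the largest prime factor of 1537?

53

1537 = 29 · 53
53 is prime.
So 1537 = 29 · 53; the largest prime factor is 53.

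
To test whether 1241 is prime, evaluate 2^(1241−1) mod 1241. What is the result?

2^1 ≡ 2 (mod 1241)
2^2 ≡ 2^2 = 4 ≡ 4 (mod 1241)
2^4 ≡ 4^2 = 16 ≡ 16 (mod 1241)
2^8 ≡ 16^2 = 256 ≡ 256 (mod 1241)
2^16 ≡ 256^2 = 65536 ≡ 1004 (mod 1241)
2^32 ≡ 1004^2 = 1008016 ≡ 324 (mod 1241)
2^64 ≡ 324^2 = 104976 ≡ 732 (mod 1241)
2^128 ≡ 732^2 = 535824 ≡ 953 (mod 1241)
2^256 ≡ 953^2 = 908209 ≡ 1038 (mod 1241)
2^512 ≡ 1038^2 = 1077444 ≡ 256 (mod 1241)
2^1024 ≡ 256^2 = 65536 ≡ 1004 (mod 1241)
1240 = 1024 + 128 + 64 + 16 + 8 in binary powers of 2.
So 2^1240 ≡ 1004 · 953 · 732 · 1004 · 256 ≡ 1004 (mod 1241).
Since 1004 ≠ 1, base 2 is a Fermat witness: 1241 is composite.

1004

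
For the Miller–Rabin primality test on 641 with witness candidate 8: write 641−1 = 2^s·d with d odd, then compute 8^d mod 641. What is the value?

641 − 1 = 640 = 2^7 · 5, so d = 5.
8^1 ≡ 8 (mod 641)
8^2 ≡ 8^2 = 64 ≡ 64 (mod 641)
8^4 ≡ 64^2 = 4096 ≡ 250 (mod 641)
5 = 4 + 1 in binary powers of 2.
So 8^5 ≡ 250 · 8 ≡ 77 (mod 641).
Squaring chain: 77 → 160 → 601 → 318 → 487 → 640 → 1; reaches −1, so base 8 does not prove 641 composite.

77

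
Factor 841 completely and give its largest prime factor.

29

841 = 29 · 29
29 = 29 · 1
So 841 = 29^2; the largest prime factor is 29.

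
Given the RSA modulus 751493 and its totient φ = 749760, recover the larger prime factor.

881

φ(n) = (p−1)(q−1) = n − (p+q) + 1, so p + q = 751493 − 749760 + 1 = 1734.
p and q are the roots of t² − 1734t + 751493 = 0.
Discriminant: 1734² − 4·751493 = 3006756 − 3005972 = 784; √784 = 28.
q = (1734 − 28)/2 = 853, p = (1734 + 28)/2 = 881.
Check: 853 · 881 = 751493.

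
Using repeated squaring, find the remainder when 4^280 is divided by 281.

4^1 ≡ 4 (mod 281)
4^2 ≡ 4^2 = 16 ≡ 16 (mod 281)
4^4 ≡ 16^2 = 256 ≡ 256 (mod 281)
4^8 ≡ 256^2 = 65536 ≡ 63 (mod 281)
4^16 ≡ 63^2 = 3969 ≡ 35 (mod 281)
4^32 ≡ 35^2 = 1225 ≡ 101 (mod 281)
4^64 ≡ 101^2 = 10201 ≡ 85 (mod 281)
4^128 ≡ 85^2 = 7225 ≡ 200 (mod 281)
4^256 ≡ 200^2 = 40000 ≡ 98 (mod 281)
280 = 256 + 16 + 8 in binary powers of 2.
So 4^280 ≡ 98 · 35 · 63 ≡ 1 (mod 281).
Since the result is 1, base 4 gives no evidence that 281 is composite.

1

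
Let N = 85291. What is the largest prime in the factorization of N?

67

85291 = 19 · 4489
4489 = 67 · 67
67 = 67 · 1
So 85291 = 19 · 67^2; the largest prime factor is 67.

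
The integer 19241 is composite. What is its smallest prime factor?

71

19241 is odd.
Digit sum 17, not divisible by 3.
Ends in 1: not divisible by 5.
7: 19241 = 7·2748 + 5
11: 19241 = 11·1749 + 2
13: 19241 = 13·1480 + 1
17: 19241 = 17·1131 + 14
19: 19241 = 19·1012 + 13
23: 19241 = 23·836 + 13
29: 19241 = 29·663 + 14
31: 19241 = 31·620 + 21
37: 19241 = 37·520 + 1
41: 19241 = 41·469 + 12
43: 19241 = 43·447 + 20
47: 19241 = 47·409 + 18
53: 19241 = 53·363 + 2
59: 19241 = 59·326 + 7
61: 19241 = 61·315 + 26
67: 19241 = 67·287 + 12
71: 19241 = 71·271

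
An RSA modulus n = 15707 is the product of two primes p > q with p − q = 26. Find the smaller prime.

113

Since p = q + 26, we have 15707 = q(q + 26), so q² + 26q − 15707 = 0.
Discriminant: 26² + 4·15707 = 676 + 62828 = 63504; √63504 = 252.
q = (−26 + 252)/2 = 113, and p = q + 26 = 139.
Check: 113 · 139 = 15707.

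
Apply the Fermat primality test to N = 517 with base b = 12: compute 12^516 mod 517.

12^1 ≡ 12 (mod 517)
12^2 ≡ 12^2 = 144 ≡ 144 (mod 517)
12^4 ≡ 144^2 = 20736 ≡ 56 (mod 517)
12^8 ≡ 56^2 = 3136 ≡ 34 (mod 517)
12^16 ≡ 34^2 = 1156 ≡ 122 (mod 517)
12^32 ≡ 122^2 = 14884 ≡ 408 (mod 517)
12^64 ≡ 408^2 = 166464 ≡ 507 (mod 517)
12^128 ≡ 507^2 = 257049 ≡ 100 (mod 517)
12^256 ≡ 100^2 = 10000 ≡ 177 (mod 517)
12^512 ≡ 177^2 = 31329 ≡ 309 (mod 517)
516 = 512 + 4 in binary powers of 2.
So 12^516 ≡ 309 · 56 ≡ 243 (mod 517).
Since 243 ≠ 1, base 12 is a Fermat witness: 517 is composite.

243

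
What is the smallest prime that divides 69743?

97

69743 is odd.
Digit sum 29, not divisible by 3.
Ends in 3: not divisible by 5.
7: 69743 = 7·9963 + 2
11: 69743 = 11·6340 + 3
13: 69743 = 13·5364 + 11
17: 69743 = 17·4102 + 9
19: 69743 = 19·3670 + 13
23: 69743 = 23·3032 + 7
29: 69743 = 29·2404 + 27
31: 69743 = 31·2249 + 24
37: 69743 = 37·1884 + 35
41: 69743 = 41·1701 + 2
43: 69743 = 43·1621 + 40
47: 69743 = 47·1483 + 42
53: 69743 = 53·1315 + 48
59: 69743 = 59·1182 + 5
61: 69743 = 61·1143 + 20
67: 69743 = 67·1040 + 63
71: 69743 = 71·982 + 21
73: 69743 = 73·955 + 28
79: 69743 = 79·882 + 65
83: 69743 = 83·840 + 23
89: 69743 = 89·783 + 56
97: 69743 = 97·719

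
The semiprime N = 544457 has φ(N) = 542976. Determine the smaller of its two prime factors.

673

φ(n) = (p−1)(q−1) = n − (p+q) + 1, so p + q = 544457 − 542976 + 1 = 1482.
p and q are the roots of t² − 1482t + 544457 = 0.
Discriminant: 1482² − 4·544457 = 2196324 − 2177828 = 18496; √18496 = 136.
q = (1482 − 136)/2 = 673, p = (1482 + 136)/2 = 809.
Check: 673 · 809 = 544457.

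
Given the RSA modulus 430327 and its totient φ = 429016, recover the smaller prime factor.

φ(n) = (p−1)(q−1) = n − (p+q) + 1, so p + q = 430327 − 429016 + 1 = 1312.
p and q are the roots of t² − 1312t + 430327 = 0.
Discriminant: 1312² − 4·430327 = 1721344 − 1721308 = 36; √36 = 6.
q = (1312 − 6)/2 = 653, p = (1312 + 6)/2 = 659.
Check: 653 · 659 = 430327.

653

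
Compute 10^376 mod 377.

10^1 ≡ 10 (mod 377)
10^2 ≡ 10^2 = 100 ≡ 100 (mod 377)
10^4 ≡ 100^2 = 10000 ≡ 198 (mod 377)
10^8 ≡ 198^2 = 39204 ≡ 373 (mod 377)
10^16 ≡ 373^2 = 139129 ≡ 16 (mod 377)
10^32 ≡ 16^2 = 256 ≡ 256 (mod 377)
10^64 ≡ 256^2 = 65536 ≡ 315 (mod 377)
10^128 ≡ 315^2 = 99225 ≡ 74 (mod 377)
10^256 ≡ 74^2 = 5476 ≡ 198 (mod 377)
376 = 256 + 64 + 32 + 16 + 8 in binary powers of 2.
So 10^376 ≡ 198 · 315 · 256 · 16 · 373 ≡ 107 (mod 377).
Since 107 ≠ 1, base 10 is a Fermat witness: 377 is composite.

107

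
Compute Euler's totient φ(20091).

12960

Factor: 20091 = 3 · 37 · 181.
φ(20091) = (3−1) · (37−1) · (181−1) = 2 · 36 · 180 = 12960.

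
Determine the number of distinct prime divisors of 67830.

6

67830 = 2 · 33915
33915 = 3 · 11305
11305 = 5 · 2261
2261 = 7 · 323
323 = 17 · 19
67830 = 2 · 3 · 5 · 7 · 17 · 19, which has 6 distinct prime factors.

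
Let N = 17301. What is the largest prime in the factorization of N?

79

17301 = 3 · 5767
5767 = 73 · 79
79 is prime.
So 17301 = 3 · 73 · 79; the largest prime factor is 79.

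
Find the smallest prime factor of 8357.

8357 is odd.
Digit sum 23, not divisible by 3.
Ends in 7: not divisible by 5.
7: 8357 = 7·1193 + 6
11: 8357 = 11·759 + 8
13: 8357 = 13·642 + 11
17: 8357 = 17·491 + 10
19: 8357 = 19·439 + 16
23: 8357 = 23·363 + 8
29: 8357 = 29·288 + 5
31: 8357 = 31·269 + 18
37: 8357 = 37·225 + 32
41: 8357 = 41·203 + 34
43: 8357 = 43·194 + 15
47: 8357 = 47·177 + 38
53: 8357 = 53·157 + 36
59: 8357 = 59·141 + 38
61: 8357 = 61·137

61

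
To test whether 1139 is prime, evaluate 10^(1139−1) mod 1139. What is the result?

10^1 ≡ 10 (mod 1139)
10^2 ≡ 10^2 = 100 ≡ 100 (mod 1139)
10^4 ≡ 100^2 = 10000 ≡ 888 (mod 1139)
10^8 ≡ 888^2 = 788544 ≡ 356 (mod 1139)
10^16 ≡ 356^2 = 126736 ≡ 307 (mod 1139)
10^32 ≡ 307^2 = 94249 ≡ 851 (mod 1139)
10^64 ≡ 851^2 = 724201 ≡ 936 (mod 1139)
10^128 ≡ 936^2 = 876096 ≡ 205 (mod 1139)
10^256 ≡ 205^2 = 42025 ≡ 1021 (mod 1139)
10^512 ≡ 1021^2 = 1042441 ≡ 256 (mod 1139)
10^1024 ≡ 256^2 = 65536 ≡ 613 (mod 1139)
1138 = 1024 + 64 + 32 + 16 + 2 in binary powers of 2.
So 10^1138 ≡ 613 · 936 · 851 · 307 · 100 ≡ 508 (mod 1139).
Since 508 ≠ 1, base 10 is a Fermat witness: 1139 is composite.

508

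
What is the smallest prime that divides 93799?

93799 is odd.
Digit sum 37, not divisible by 3.
Ends in 9: not divisible by 5.
7: 93799 = 7·13399 + 6
11: 93799 = 11·8527 + 2
13: 93799 = 13·7215 + 4
17: 93799 = 17·5517 + 10
19: 93799 = 19·4936 + 15
23: 93799 = 23·4078 + 5
29: 93799 = 29·3234 + 13
31: 93799 = 31·3025 + 24
37: 93799 = 37·2535 + 4
41: 93799 = 41·2287 + 32
43: 93799 = 43·2181 + 16
47: 93799 = 47·1995 + 34
53: 93799 = 53·1769 + 42
59: 93799 = 59·1589 + 48
61: 93799 = 61·1537 + 42
67: 93799 = 67·1399 + 66
71: 93799 = 71·1321 + 8
73: 93799 = 73·1284 + 67
79: 93799 = 79·1187 + 26
83: 93799 = 83·1130 + 9
89: 93799 = 89·1053 + 82
97: 93799 = 97·967

97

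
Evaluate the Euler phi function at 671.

Factor: 671 = 11 · 61.
φ(671) = (11−1) · (61−1) = 10 · 60 = 600.

600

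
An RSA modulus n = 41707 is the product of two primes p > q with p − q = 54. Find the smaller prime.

179

Since p = q + 54, we have 41707 = q(q + 54), so q² + 54q − 41707 = 0.
Discriminant: 54² + 4·41707 = 2916 + 166828 = 169744; √169744 = 412.
q = (−54 + 412)/2 = 179, and p = q + 54 = 233.
Check: 179 · 233 = 41707.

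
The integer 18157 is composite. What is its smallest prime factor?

18157 is odd.
Digit sum 22, not divisible by 3.
Ends in 7: not divisible by 5.
7: 18157 = 7·2593 + 6
11: 18157 = 11·1650 + 7
13: 18157 = 13·1396 + 9
17: 18157 = 17·1068 + 1
19: 18157 = 19·955 + 12
23: 18157 = 23·789 + 10
29: 18157 = 29·626 + 3
31: 18157 = 31·585 + 22
37: 18157 = 37·490 + 27
41: 18157 = 41·442 + 35
43: 18157 = 43·422 + 11
47: 18157 = 47·386 + 15
53: 18157 = 53·342 + 31
59: 18157 = 59·307 + 44
61: 18157 = 61·297 + 40
67: 18157 = 67·271

67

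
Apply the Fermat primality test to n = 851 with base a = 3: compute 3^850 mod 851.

303

3^1 ≡ 3 (mod 851)
3^2 ≡ 3^2 = 9 ≡ 9 (mod 851)
3^4 ≡ 9^2 = 81 ≡ 81 (mod 851)
3^8 ≡ 81^2 = 6561 ≡ 604 (mod 851)
3^16 ≡ 604^2 = 364816 ≡ 588 (mod 851)
3^32 ≡ 588^2 = 345744 ≡ 238 (mod 851)
3^64 ≡ 238^2 = 56644 ≡ 478 (mod 851)
3^128 ≡ 478^2 = 228484 ≡ 416 (mod 851)
3^256 ≡ 416^2 = 173056 ≡ 303 (mod 851)
3^512 ≡ 303^2 = 91809 ≡ 752 (mod 851)
850 = 512 + 256 + 64 + 16 + 2 in binary powers of 2.
So 3^850 ≡ 752 · 303 · 478 · 588 · 9 ≡ 303 (mod 851).
Since 303 ≠ 1, base 3 is a Fermat witness: 851 is composite.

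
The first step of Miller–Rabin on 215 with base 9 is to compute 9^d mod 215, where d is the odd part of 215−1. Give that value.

215 − 1 = 214 = 2^1 · 107, so d = 107.
9^1 ≡ 9 (mod 215)
9^2 ≡ 9^2 = 81 ≡ 81 (mod 215)
9^4 ≡ 81^2 = 6561 ≡ 111 (mod 215)
9^8 ≡ 111^2 = 12321 ≡ 66 (mod 215)
9^16 ≡ 66^2 = 4356 ≡ 56 (mod 215)
9^32 ≡ 56^2 = 3136 ≡ 126 (mod 215)
9^64 ≡ 126^2 = 15876 ≡ 181 (mod 215)
107 = 64 + 32 + 8 + 2 + 1 in binary powers of 2.
So 9^107 ≡ 181 · 126 · 66 · 81 · 9 ≡ 124 (mod 215).
Squaring chain: 124; never reaches −1, so base 9 is a Miller–Rabin witness that 215 is composite.

124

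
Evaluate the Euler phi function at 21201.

13680

Factor: 21201 = 3 · 37 · 191.
φ(21201) = (3−1) · (37−1) · (191−1) = 2 · 36 · 190 = 13680.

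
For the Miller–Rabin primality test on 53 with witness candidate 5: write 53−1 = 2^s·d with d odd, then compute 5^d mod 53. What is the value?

23

53 − 1 = 52 = 2^2 · 13, so d = 13.
5^1 ≡ 5 (mod 53)
5^2 ≡ 5^2 = 25 ≡ 25 (mod 53)
5^4 ≡ 25^2 = 625 ≡ 42 (mod 53)
5^8 ≡ 42^2 = 1764 ≡ 15 (mod 53)
13 = 8 + 4 + 1 in binary powers of 2.
So 5^13 ≡ 15 · 42 · 5 ≡ 23 (mod 53).
Squaring chain: 23 → 52; reaches −1, so base 5 does not prove 53 composite.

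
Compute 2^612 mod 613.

1

2^1 ≡ 2 (mod 613)
2^2 ≡ 2^2 = 4 ≡ 4 (mod 613)
2^4 ≡ 4^2 = 16 ≡ 16 (mod 613)
2^8 ≡ 16^2 = 256 ≡ 256 (mod 613)
2^16 ≡ 256^2 = 65536 ≡ 558 (mod 613)
2^32 ≡ 558^2 = 311364 ≡ 573 (mod 613)
2^64 ≡ 573^2 = 328329 ≡ 374 (mod 613)
2^128 ≡ 374^2 = 139876 ≡ 112 (mod 613)
2^256 ≡ 112^2 = 12544 ≡ 284 (mod 613)
2^512 ≡ 284^2 = 80656 ≡ 353 (mod 613)
612 = 512 + 64 + 32 + 4 in binary powers of 2.
So 2^612 ≡ 353 · 374 · 573 · 16 ≡ 1 (mod 613).
Since the result is 1, base 2 gives no evidence that 613 is composite.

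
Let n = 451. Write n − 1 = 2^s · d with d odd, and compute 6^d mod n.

219

451 − 1 = 450 = 2^1 · 225, so d = 225.
6^1 ≡ 6 (mod 451)
6^2 ≡ 6^2 = 36 ≡ 36 (mod 451)
6^4 ≡ 36^2 = 1296 ≡ 394 (mod 451)
6^8 ≡ 394^2 = 155236 ≡ 92 (mod 451)
6^16 ≡ 92^2 = 8464 ≡ 346 (mod 451)
6^32 ≡ 346^2 = 119716 ≡ 201 (mod 451)
6^64 ≡ 201^2 = 40401 ≡ 262 (mod 451)
6^128 ≡ 262^2 = 68644 ≡ 92 (mod 451)
225 = 128 + 64 + 32 + 1 in binary powers of 2.
So 6^225 ≡ 92 · 262 · 201 · 6 ≡ 219 (mod 451).
Squaring chain: 219; never reaches −1, so base 6 is a Miller–Rabin witness that 451 is composite.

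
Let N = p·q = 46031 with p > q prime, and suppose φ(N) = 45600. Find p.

φ(n) = (p−1)(q−1) = n − (p+q) + 1, so p + q = 46031 − 45600 + 1 = 432.
p and q are the roots of t² − 432t + 46031 = 0.
Discriminant: 432² − 4·46031 = 186624 − 184124 = 2500; √2500 = 50.
q = (432 − 50)/2 = 191, p = (432 + 50)/2 = 241.
Check: 191 · 241 = 46031.

241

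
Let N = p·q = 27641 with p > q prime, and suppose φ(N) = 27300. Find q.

φ(n) = (p−1)(q−1) = n − (p+q) + 1, so p + q = 27641 − 27300 + 1 = 342.
p and q are the roots of t² − 342t + 27641 = 0.
Discriminant: 342² − 4·27641 = 116964 − 110564 = 6400; √6400 = 80.
q = (342 − 80)/2 = 131, p = (342 + 80)/2 = 211.
Check: 131 · 211 = 27641.

131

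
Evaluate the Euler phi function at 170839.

159936

Factor: 170839 = 29 · 43 · 137.
φ(170839) = (29−1) · (43−1) · (137−1) = 28 · 42 · 136 = 159936.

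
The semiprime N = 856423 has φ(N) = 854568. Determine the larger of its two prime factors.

997

φ(n) = (p−1)(q−1) = n − (p+q) + 1, so p + q = 856423 − 854568 + 1 = 1856.
p and q are the roots of t² − 1856t + 856423 = 0.
Discriminant: 1856² − 4·856423 = 3444736 − 3425692 = 19044; √19044 = 138.
q = (1856 − 138)/2 = 859, p = (1856 + 138)/2 = 997.
Check: 859 · 997 = 856423.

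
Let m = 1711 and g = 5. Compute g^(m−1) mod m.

5^1 ≡ 5 (mod 1711)
5^2 ≡ 5^2 = 25 ≡ 25 (mod 1711)
5^4 ≡ 25^2 = 625 ≡ 625 (mod 1711)
5^8 ≡ 625^2 = 390625 ≡ 517 (mod 1711)
5^16 ≡ 517^2 = 267289 ≡ 373 (mod 1711)
5^32 ≡ 373^2 = 139129 ≡ 538 (mod 1711)
5^64 ≡ 538^2 = 289444 ≡ 285 (mod 1711)
5^128 ≡ 285^2 = 81225 ≡ 808 (mod 1711)
5^256 ≡ 808^2 = 652864 ≡ 973 (mod 1711)
5^512 ≡ 973^2 = 946729 ≡ 546 (mod 1711)
5^1024 ≡ 546^2 = 298116 ≡ 402 (mod 1711)
1710 = 1024 + 512 + 128 + 32 + 8 + 4 + 2 in binary powers of 2.
So 5^1710 ≡ 402 · 546 · 808 · 538 · 517 · 625 · 25 ≡ 779 (mod 1711).
Since 779 ≠ 1, base 5 is a Fermat witness: 1711 is composite.

779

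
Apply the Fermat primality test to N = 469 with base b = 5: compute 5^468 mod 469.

5^1 ≡ 5 (mod 469)
5^2 ≡ 5^2 = 25 ≡ 25 (mod 469)
5^4 ≡ 25^2 = 625 ≡ 156 (mod 469)
5^8 ≡ 156^2 = 24336 ≡ 417 (mod 469)
5^16 ≡ 417^2 = 173889 ≡ 359 (mod 469)
5^32 ≡ 359^2 = 128881 ≡ 375 (mod 469)
5^64 ≡ 375^2 = 140625 ≡ 394 (mod 469)
5^128 ≡ 394^2 = 155236 ≡ 466 (mod 469)
5^256 ≡ 466^2 = 217156 ≡ 9 (mod 469)
468 = 256 + 128 + 64 + 16 + 4 in binary powers of 2.
So 5^468 ≡ 9 · 466 · 394 · 359 · 156 ≡ 148 (mod 469).
Since 148 ≠ 1, base 5 is a Fermat witness: 469 is composite.

148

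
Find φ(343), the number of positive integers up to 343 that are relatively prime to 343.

Factor: 343 = 7^3.
φ(343) = 7^2·(7−1) = 294.

294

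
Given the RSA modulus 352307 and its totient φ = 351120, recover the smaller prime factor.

φ(n) = (p−1)(q−1) = n − (p+q) + 1, so p + q = 352307 − 351120 + 1 = 1188.
p and q are the roots of t² − 1188t + 352307 = 0.
Discriminant: 1188² − 4·352307 = 1411344 − 1409228 = 2116; √2116 = 46.
q = (1188 − 46)/2 = 571, p = (1188 + 46)/2 = 617.
Check: 571 · 617 = 352307.

571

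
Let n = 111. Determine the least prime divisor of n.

111 is odd.
Digit sum 3, divisible by 3.

3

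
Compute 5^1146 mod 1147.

5^1 ≡ 5 (mod 1147)
5^2 ≡ 5^2 = 25 ≡ 25 (mod 1147)
5^4 ≡ 25^2 = 625 ≡ 625 (mod 1147)
5^8 ≡ 625^2 = 390625 ≡ 645 (mod 1147)
5^16 ≡ 645^2 = 416025 ≡ 811 (mod 1147)
5^32 ≡ 811^2 = 657721 ≡ 490 (mod 1147)
5^64 ≡ 490^2 = 240100 ≡ 377 (mod 1147)
5^128 ≡ 377^2 = 142129 ≡ 1048 (mod 1147)
5^256 ≡ 1048^2 = 1098304 ≡ 625 (mod 1147)
5^512 ≡ 625^2 = 390625 ≡ 645 (mod 1147)
5^1024 ≡ 645^2 = 416025 ≡ 811 (mod 1147)
1146 = 1024 + 64 + 32 + 16 + 8 + 2 in binary powers of 2.
So 5^1146 ≡ 811 · 377 · 490 · 811 · 645 · 25 ≡ 249 (mod 1147).
Since 249 ≠ 1, base 5 is a Fermat witness: 1147 is composite.

249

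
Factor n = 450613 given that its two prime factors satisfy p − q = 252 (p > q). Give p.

809

Since p = q + 252, we have 450613 = q(q + 252), so q² + 252q − 450613 = 0.
Discriminant: 252² + 4·450613 = 63504 + 1802452 = 1865956; √1865956 = 1366.
q = (−252 + 1366)/2 = 557, and p = q + 252 = 809.
Check: 557 · 809 = 450613.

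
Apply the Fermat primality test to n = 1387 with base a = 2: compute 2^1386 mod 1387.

2^1 ≡ 2 (mod 1387)
2^2 ≡ 2^2 = 4 ≡ 4 (mod 1387)
2^4 ≡ 4^2 = 16 ≡ 16 (mod 1387)
2^8 ≡ 16^2 = 256 ≡ 256 (mod 1387)
2^16 ≡ 256^2 = 65536 ≡ 347 (mod 1387)
2^32 ≡ 347^2 = 120409 ≡ 1127 (mod 1387)
2^64 ≡ 1127^2 = 1270129 ≡ 1024 (mod 1387)
2^128 ≡ 1024^2 = 1048576 ≡ 4 (mod 1387)
2^256 ≡ 4^2 = 16 ≡ 16 (mod 1387)
2^512 ≡ 16^2 = 256 ≡ 256 (mod 1387)
2^1024 ≡ 256^2 = 65536 ≡ 347 (mod 1387)
1386 = 1024 + 256 + 64 + 32 + 8 + 2 in binary powers of 2.
So 2^1386 ≡ 347 · 16 · 1024 · 1127 · 256 · 4 ≡ 1 (mod 1387).
Since the result is 1, base 2 gives no evidence that 1387 is composite.

1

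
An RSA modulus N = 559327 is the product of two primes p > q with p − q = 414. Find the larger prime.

Since p = q + 414, we have 559327 = q(q + 414), so q² + 414q − 559327 = 0.
Discriminant: 414² + 4·559327 = 171396 + 2237308 = 2408704; √2408704 = 1552.
q = (−414 + 1552)/2 = 569, and p = q + 414 = 983.
Check: 569 · 983 = 559327.

983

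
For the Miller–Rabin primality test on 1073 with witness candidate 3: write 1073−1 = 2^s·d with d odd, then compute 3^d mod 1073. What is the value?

363

1073 − 1 = 1072 = 2^4 · 67, so d = 67.
3^1 ≡ 3 (mod 1073)
3^2 ≡ 3^2 = 9 ≡ 9 (mod 1073)
3^4 ≡ 9^2 = 81 ≡ 81 (mod 1073)
3^8 ≡ 81^2 = 6561 ≡ 123 (mod 1073)
3^16 ≡ 123^2 = 15129 ≡ 107 (mod 1073)
3^32 ≡ 107^2 = 11449 ≡ 719 (mod 1073)
3^64 ≡ 719^2 = 516961 ≡ 848 (mod 1073)
67 = 64 + 2 + 1 in binary powers of 2.
So 3^67 ≡ 848 · 9 · 3 ≡ 363 (mod 1073).
Squaring chain: 363 → 863 → 107 → 719; never reaches −1, so base 3 is a Miller–Rabin witness that 1073 is composite.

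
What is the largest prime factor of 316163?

73

316163 = 61 · 5183
5183 = 71 · 73
73 is prime.
So 316163 = 61 · 71 · 73; the largest prime factor is 73.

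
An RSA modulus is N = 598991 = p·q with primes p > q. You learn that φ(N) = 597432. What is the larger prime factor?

φ(n) = (p−1)(q−1) = n − (p+q) + 1, so p + q = 598991 − 597432 + 1 = 1560.
p and q are the roots of t² − 1560t + 598991 = 0.
Discriminant: 1560² − 4·598991 = 2433600 − 2395964 = 37636; √37636 = 194.
q = (1560 − 194)/2 = 683, p = (1560 + 194)/2 = 877.
Check: 683 · 877 = 598991.

877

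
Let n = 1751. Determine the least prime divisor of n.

17

1751 is odd.
Digit sum 14, not divisible by 3.
Ends in 1: not divisible by 5.
7: 1751 = 7·250 + 1
11: 1751 = 11·159 + 2
13: 1751 = 13·134 + 9
17: 1751 = 17·103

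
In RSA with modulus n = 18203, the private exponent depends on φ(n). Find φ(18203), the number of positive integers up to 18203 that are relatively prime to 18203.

17928

Factor: 18203 = 109 · 167.
φ(18203) = (109−1) · (167−1) = 108 · 166 = 17928.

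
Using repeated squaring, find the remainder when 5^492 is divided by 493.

5^1 ≡ 5 (mod 493)
5^2 ≡ 5^2 = 25 ≡ 25 (mod 493)
5^4 ≡ 25^2 = 625 ≡ 132 (mod 493)
5^8 ≡ 132^2 = 17424 ≡ 169 (mod 493)
5^16 ≡ 169^2 = 28561 ≡ 460 (mod 493)
5^32 ≡ 460^2 = 211600 ≡ 103 (mod 493)
5^64 ≡ 103^2 = 10609 ≡ 256 (mod 493)
5^128 ≡ 256^2 = 65536 ≡ 460 (mod 493)
5^256 ≡ 460^2 = 211600 ≡ 103 (mod 493)
492 = 256 + 128 + 64 + 32 + 8 + 4 in binary powers of 2.
So 5^492 ≡ 103 · 460 · 256 · 103 · 169 · 132 ≡ 344 (mod 493).
Since 344 ≠ 1, base 5 is a Fermat witness: 493 is composite.

344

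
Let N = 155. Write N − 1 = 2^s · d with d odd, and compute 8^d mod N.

155 − 1 = 154 = 2^1 · 77, so d = 77.
8^1 ≡ 8 (mod 155)
8^2 ≡ 8^2 = 64 ≡ 64 (mod 155)
8^4 ≡ 64^2 = 4096 ≡ 66 (mod 155)
8^8 ≡ 66^2 = 4356 ≡ 16 (mod 155)
8^16 ≡ 16^2 = 256 ≡ 101 (mod 155)
8^32 ≡ 101^2 = 10201 ≡ 126 (mod 155)
8^64 ≡ 126^2 = 15876 ≡ 66 (mod 155)
77 = 64 + 8 + 4 + 1 in binary powers of 2.
So 8^77 ≡ 66 · 16 · 66 · 8 ≡ 33 (mod 155).
Squaring chain: 33; never reaches −1, so base 8 is a Miller–Rabin witness that 155 is composite.

33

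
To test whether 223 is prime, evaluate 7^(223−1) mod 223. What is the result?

7^1 ≡ 7 (mod 223)
7^2 ≡ 7^2 = 49 ≡ 49 (mod 223)
7^4 ≡ 49^2 = 2401 ≡ 171 (mod 223)
7^8 ≡ 171^2 = 29241 ≡ 28 (mod 223)
7^16 ≡ 28^2 = 784 ≡ 115 (mod 223)
7^32 ≡ 115^2 = 13225 ≡ 68 (mod 223)
7^64 ≡ 68^2 = 4624 ≡ 164 (mod 223)
7^128 ≡ 164^2 = 26896 ≡ 136 (mod 223)
222 = 128 + 64 + 16 + 8 + 4 + 2 in binary powers of 2.
So 7^222 ≡ 136 · 164 · 115 · 28 · 171 · 49 ≡ 1 (mod 223).
Since the result is 1, base 7 gives no evidence that 223 is composite.

1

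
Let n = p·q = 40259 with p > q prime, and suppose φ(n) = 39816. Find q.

φ(n) = (p−1)(q−1) = n − (p+q) + 1, so p + q = 40259 − 39816 + 1 = 444.
p and q are the roots of t² − 444t + 40259 = 0.
Discriminant: 444² − 4·40259 = 197136 − 161036 = 36100; √36100 = 190.
q = (444 − 190)/2 = 127, p = (444 + 190)/2 = 317.
Check: 127 · 317 = 40259.

127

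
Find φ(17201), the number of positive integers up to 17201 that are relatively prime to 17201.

Factor: 17201 = 103 · 167.
φ(17201) = (103−1) · (167−1) = 102 · 166 = 16932.

16932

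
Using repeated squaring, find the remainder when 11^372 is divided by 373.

11^1 ≡ 11 (mod 373)
11^2 ≡ 11^2 = 121 ≡ 121 (mod 373)
11^4 ≡ 121^2 = 14641 ≡ 94 (mod 373)
11^8 ≡ 94^2 = 8836 ≡ 257 (mod 373)
11^16 ≡ 257^2 = 66049 ≡ 28 (mod 373)
11^32 ≡ 28^2 = 784 ≡ 38 (mod 373)
11^64 ≡ 38^2 = 1444 ≡ 325 (mod 373)
11^128 ≡ 325^2 = 105625 ≡ 66 (mod 373)
11^256 ≡ 66^2 = 4356 ≡ 253 (mod 373)
372 = 256 + 64 + 32 + 16 + 4 in binary powers of 2.
So 11^372 ≡ 253 · 325 · 38 · 28 · 94 ≡ 1 (mod 373).
Since the result is 1, base 11 gives no evidence that 373 is composite.

1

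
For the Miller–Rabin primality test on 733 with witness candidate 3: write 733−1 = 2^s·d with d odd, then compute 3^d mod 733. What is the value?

733 − 1 = 732 = 2^2 · 183, so d = 183.
3^1 ≡ 3 (mod 733)
3^2 ≡ 3^2 = 9 ≡ 9 (mod 733)
3^4 ≡ 9^2 = 81 ≡ 81 (mod 733)
3^8 ≡ 81^2 = 6561 ≡ 697 (mod 733)
3^16 ≡ 697^2 = 485809 ≡ 563 (mod 733)
3^32 ≡ 563^2 = 316969 ≡ 313 (mod 733)
3^64 ≡ 313^2 = 97969 ≡ 480 (mod 733)
3^128 ≡ 480^2 = 230400 ≡ 238 (mod 733)
183 = 128 + 32 + 16 + 4 + 2 + 1 in binary powers of 2.
So 3^183 ≡ 238 · 313 · 563 · 81 · 9 · 3 ≡ 1 (mod 733).
Since 3^d ≡ 1 (mod 733), base 3 does not prove 733 composite.

1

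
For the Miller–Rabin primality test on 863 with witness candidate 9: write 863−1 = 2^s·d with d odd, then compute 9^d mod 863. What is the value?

863 − 1 = 862 = 2^1 · 431, so d = 431.
9^1 ≡ 9 (mod 863)
9^2 ≡ 9^2 = 81 ≡ 81 (mod 863)
9^4 ≡ 81^2 = 6561 ≡ 520 (mod 863)
9^8 ≡ 520^2 = 270400 ≡ 281 (mod 863)
9^16 ≡ 281^2 = 78961 ≡ 428 (mod 863)
9^32 ≡ 428^2 = 183184 ≡ 228 (mod 863)
9^64 ≡ 228^2 = 51984 ≡ 204 (mod 863)
9^128 ≡ 204^2 = 41616 ≡ 192 (mod 863)
9^256 ≡ 192^2 = 36864 ≡ 618 (mod 863)
431 = 256 + 128 + 32 + 8 + 4 + 2 + 1 in binary powers of 2.
So 9^431 ≡ 618 · 192 · 228 · 281 · 520 · 81 · 9 ≡ 1 (mod 863).
Since 9^d ≡ 1 (mod 863), base 9 does not prove 863 composite.

1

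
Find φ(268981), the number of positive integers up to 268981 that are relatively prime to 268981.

256128

Factor: 268981 = 47 · 59 · 97.
φ(268981) = (47−1) · (59−1) · (97−1) = 46 · 58 · 96 = 256128.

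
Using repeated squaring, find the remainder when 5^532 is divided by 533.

508

5^1 ≡ 5 (mod 533)
5^2 ≡ 5^2 = 25 ≡ 25 (mod 533)
5^4 ≡ 25^2 = 625 ≡ 92 (mod 533)
5^8 ≡ 92^2 = 8464 ≡ 469 (mod 533)
5^16 ≡ 469^2 = 219961 ≡ 365 (mod 533)
5^32 ≡ 365^2 = 133225 ≡ 508 (mod 533)
5^64 ≡ 508^2 = 258064 ≡ 92 (mod 533)
5^128 ≡ 92^2 = 8464 ≡ 469 (mod 533)
5^256 ≡ 469^2 = 219961 ≡ 365 (mod 533)
5^512 ≡ 365^2 = 133225 ≡ 508 (mod 533)
532 = 512 + 16 + 4 in binary powers of 2.
So 5^532 ≡ 508 · 365 · 92 ≡ 508 (mod 533).
Since 508 ≠ 1, base 5 is a Fermat witness: 533 is composite.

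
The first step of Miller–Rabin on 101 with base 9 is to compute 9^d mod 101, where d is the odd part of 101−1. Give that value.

101 − 1 = 100 = 2^2 · 25, so d = 25.
9^1 ≡ 9 (mod 101)
9^2 ≡ 9^2 = 81 ≡ 81 (mod 101)
9^4 ≡ 81^2 = 6561 ≡ 97 (mod 101)
9^8 ≡ 97^2 = 9409 ≡ 16 (mod 101)
9^16 ≡ 16^2 = 256 ≡ 54 (mod 101)
25 = 16 + 8 + 1 in binary powers of 2.
So 9^25 ≡ 54 · 16 · 9 ≡ 100 (mod 101).
Since 9^d ≡ 100 (mod 101), base 9 does not prove 101 composite.

100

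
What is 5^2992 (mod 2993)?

1492

5^1 ≡ 5 (mod 2993)
5^2 ≡ 5^2 = 25 ≡ 25 (mod 2993)
5^4 ≡ 25^2 = 625 ≡ 625 (mod 2993)
5^8 ≡ 625^2 = 390625 ≡ 1535 (mod 2993)
5^16 ≡ 1535^2 = 2356225 ≡ 734 (mod 2993)
5^32 ≡ 734^2 = 538756 ≡ 16 (mod 2993)
5^64 ≡ 16^2 = 256 ≡ 256 (mod 2993)
5^128 ≡ 256^2 = 65536 ≡ 2683 (mod 2993)
5^256 ≡ 2683^2 = 7198489 ≡ 324 (mod 2993)
5^512 ≡ 324^2 = 104976 ≡ 221 (mod 2993)
5^1024 ≡ 221^2 = 48841 ≡ 953 (mod 2993)
5^2048 ≡ 953^2 = 908209 ≡ 1330 (mod 2993)
2992 = 2048 + 512 + 256 + 128 + 32 + 16 in binary powers of 2.
So 5^2992 ≡ 1330 · 221 · 324 · 2683 · 16 · 734 ≡ 1492 (mod 2993).
Since 1492 ≠ 1, base 5 is a Fermat witness: 2993 is composite.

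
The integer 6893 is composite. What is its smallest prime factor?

6893 is odd.
Digit sum 26, not divisible by 3.
Ends in 3: not divisible by 5.
7: 6893 = 7·984 + 5
11: 6893 = 11·626 + 7
13: 6893 = 13·530 + 3
17: 6893 = 17·405 + 8
19: 6893 = 19·362 + 15
23: 6893 = 23·299 + 16
29: 6893 = 29·237 + 20
31: 6893 = 31·222 + 11
37: 6893 = 37·186 + 11
41: 6893 = 41·168 + 5
43: 6893 = 43·160 + 13
47: 6893 = 47·146 + 31
53: 6893 = 53·130 + 3
59: 6893 = 59·116 + 49
61: 6893 = 61·113

61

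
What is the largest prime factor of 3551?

67

3551 = 53 · 67
67 is prime.
So 3551 = 53 · 67; the largest prime factor is 67.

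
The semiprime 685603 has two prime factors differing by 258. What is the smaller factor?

709

Since p = q + 258, we have 685603 = q(q + 258), so q² + 258q − 685603 = 0.
Discriminant: 258² + 4·685603 = 66564 + 2742412 = 2808976; √2808976 = 1676.
q = (−258 + 1676)/2 = 709, and p = q + 258 = 967.
Check: 709 · 967 = 685603.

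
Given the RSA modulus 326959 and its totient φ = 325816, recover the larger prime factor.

587

φ(n) = (p−1)(q−1) = n − (p+q) + 1, so p + q = 326959 − 325816 + 1 = 1144.
p and q are the roots of t² − 1144t + 326959 = 0.
Discriminant: 1144² − 4·326959 = 1308736 − 1307836 = 900; √900 = 30.
q = (1144 − 30)/2 = 557, p = (1144 + 30)/2 = 587.
Check: 557 · 587 = 326959.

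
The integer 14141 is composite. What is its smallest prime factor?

79

14141 is odd.
Digit sum 11, not divisible by 3.
Ends in 1: not divisible by 5.
7: 14141 = 7·2020 + 1
11: 14141 = 11·1285 + 6
13: 14141 = 13·1087 + 10
17: 14141 = 17·831 + 14
19: 14141 = 19·744 + 5
23: 14141 = 23·614 + 19
29: 14141 = 29·487 + 18
31: 14141 = 31·456 + 5
37: 14141 = 37·382 + 7
41: 14141 = 41·344 + 37
43: 14141 = 43·328 + 37
47: 14141 = 47·300 + 41
53: 14141 = 53·266 + 43
59: 14141 = 59·239 + 40
61: 14141 = 61·231 + 50
67: 14141 = 67·211 + 4
71: 14141 = 71·199 + 12
73: 14141 = 73·193 + 52
79: 14141 = 79·179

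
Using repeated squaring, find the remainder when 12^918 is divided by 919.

1

12^1 ≡ 12 (mod 919)
12^2 ≡ 12^2 = 144 ≡ 144 (mod 919)
12^4 ≡ 144^2 = 20736 ≡ 518 (mod 919)
12^8 ≡ 518^2 = 268324 ≡ 895 (mod 919)
12^16 ≡ 895^2 = 801025 ≡ 576 (mod 919)
12^32 ≡ 576^2 = 331776 ≡ 17 (mod 919)
12^64 ≡ 17^2 = 289 ≡ 289 (mod 919)
12^128 ≡ 289^2 = 83521 ≡ 811 (mod 919)
12^256 ≡ 811^2 = 657721 ≡ 636 (mod 919)
12^512 ≡ 636^2 = 404496 ≡ 136 (mod 919)
918 = 512 + 256 + 128 + 16 + 4 + 2 in binary powers of 2.
So 12^918 ≡ 136 · 636 · 811 · 576 · 518 · 144 ≡ 1 (mod 919).
Since the result is 1, base 12 gives no evidence that 919 is composite.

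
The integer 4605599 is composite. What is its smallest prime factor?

4605599 is odd.
Digit sum 38, not divisible by 3.
Ends in 9: not divisible by 5.
7: 4605599 = 7·657942 + 5
11: 4605599 = 11·418690 + 9
13: 4605599 = 13·354276 + 11
17: 4605599 = 17·270917 + 10
19: 4605599 = 19·242399 + 18
23: 4605599 = 23·200243 + 10
29: 4605599 = 29·158813 + 22
31: 4605599 = 31·148567 + 22
37: 4605599 = 37·124475 + 24
41: 4605599 = 41·112331 + 28
43: 4605599 = 43·107106 + 41
47: 4605599 = 47·97991 + 22
53: 4605599 = 53·86898 + 5
59: 4605599 = 59·78061

59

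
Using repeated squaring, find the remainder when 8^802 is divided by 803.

8^1 ≡ 8 (mod 803)
8^2 ≡ 8^2 = 64 ≡ 64 (mod 803)
8^4 ≡ 64^2 = 4096 ≡ 81 (mod 803)
8^8 ≡ 81^2 = 6561 ≡ 137 (mod 803)
8^16 ≡ 137^2 = 18769 ≡ 300 (mod 803)
8^32 ≡ 300^2 = 90000 ≡ 64 (mod 803)
8^64 ≡ 64^2 = 4096 ≡ 81 (mod 803)
8^128 ≡ 81^2 = 6561 ≡ 137 (mod 803)
8^256 ≡ 137^2 = 18769 ≡ 300 (mod 803)
8^512 ≡ 300^2 = 90000 ≡ 64 (mod 803)
802 = 512 + 256 + 32 + 2 in binary powers of 2.
So 8^802 ≡ 64 · 300 · 64 · 64 ≡ 592 (mod 803).
Since 592 ≠ 1, base 8 is a Fermat witness: 803 is composite.

592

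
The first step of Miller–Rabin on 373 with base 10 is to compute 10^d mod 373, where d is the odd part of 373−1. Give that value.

372

373 − 1 = 372 = 2^2 · 93, so d = 93.
10^1 ≡ 10 (mod 373)
10^2 ≡ 10^2 = 100 ≡ 100 (mod 373)
10^4 ≡ 100^2 = 10000 ≡ 302 (mod 373)
10^8 ≡ 302^2 = 91204 ≡ 192 (mod 373)
10^16 ≡ 192^2 = 36864 ≡ 310 (mod 373)
10^32 ≡ 310^2 = 96100 ≡ 239 (mod 373)
10^64 ≡ 239^2 = 57121 ≡ 52 (mod 373)
93 = 64 + 16 + 8 + 4 + 1 in binary powers of 2.
So 10^93 ≡ 52 · 310 · 192 · 302 · 10 ≡ 372 (mod 373).
Since 10^d ≡ 372 (mod 373), base 10 does not prove 373 composite.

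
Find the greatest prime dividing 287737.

89

287737 = 53 · 5429
5429 = 61 · 89
89 is prime.
So 287737 = 53 · 61 · 89; the largest prime factor is 89.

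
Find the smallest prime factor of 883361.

23

883361 is odd.
Digit sum 29, not divisible by 3.
Ends in 1: not divisible by 5.
7: 883361 = 7·126194 + 3
11: 883361 = 11·80305 + 6
13: 883361 = 13·67950 + 11
17: 883361 = 17·51962 + 7
19: 883361 = 19·46492 + 13
23: 883361 = 23·38407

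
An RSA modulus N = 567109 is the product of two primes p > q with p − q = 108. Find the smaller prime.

701

Since p = q + 108, we have 567109 = q(q + 108), so q² + 108q − 567109 = 0.
Discriminant: 108² + 4·567109 = 11664 + 2268436 = 2280100; √2280100 = 1510.
q = (−108 + 1510)/2 = 701, and p = q + 108 = 809.
Check: 701 · 809 = 567109.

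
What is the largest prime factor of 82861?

47

82861 = 41 · 2021
2021 = 43 · 47
47 is prime.
So 82861 = 41 · 43 · 47; the largest prime factor is 47.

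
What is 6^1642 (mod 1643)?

1296

6^1 ≡ 6 (mod 1643)
6^2 ≡ 6^2 = 36 ≡ 36 (mod 1643)
6^4 ≡ 36^2 = 1296 ≡ 1296 (mod 1643)
6^8 ≡ 1296^2 = 1679616 ≡ 470 (mod 1643)
6^16 ≡ 470^2 = 220900 ≡ 738 (mod 1643)
6^32 ≡ 738^2 = 544644 ≡ 811 (mod 1643)
6^64 ≡ 811^2 = 657721 ≡ 521 (mod 1643)
6^128 ≡ 521^2 = 271441 ≡ 346 (mod 1643)
6^256 ≡ 346^2 = 119716 ≡ 1420 (mod 1643)
6^512 ≡ 1420^2 = 2016400 ≡ 439 (mod 1643)
6^1024 ≡ 439^2 = 192721 ≡ 490 (mod 1643)
1642 = 1024 + 512 + 64 + 32 + 8 + 2 in binary powers of 2.
So 6^1642 ≡ 490 · 439 · 521 · 811 · 470 · 36 ≡ 1296 (mod 1643).
Since 1296 ≠ 1, base 6 is a Fermat witness: 1643 is composite.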